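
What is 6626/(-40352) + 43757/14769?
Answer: 833911535/297979344 ≈ 2.7986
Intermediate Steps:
6626/(-40352) + 43757/14769 = 6626*(-1/40352) + 43757*(1/14769) = -3313/20176 + 43757/14769 = 833911535/297979344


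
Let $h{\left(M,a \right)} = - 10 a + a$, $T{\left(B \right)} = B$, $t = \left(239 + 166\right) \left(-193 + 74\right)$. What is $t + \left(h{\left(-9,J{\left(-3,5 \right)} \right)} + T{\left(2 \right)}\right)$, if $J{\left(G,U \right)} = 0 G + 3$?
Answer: $-48220$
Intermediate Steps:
$J{\left(G,U \right)} = 3$ ($J{\left(G,U \right)} = 0 + 3 = 3$)
$t = -48195$ ($t = 405 \left(-119\right) = -48195$)
$h{\left(M,a \right)} = - 9 a$
$t + \left(h{\left(-9,J{\left(-3,5 \right)} \right)} + T{\left(2 \right)}\right) = -48195 + \left(\left(-9\right) 3 + 2\right) = -48195 + \left(-27 + 2\right) = -48195 - 25 = -48220$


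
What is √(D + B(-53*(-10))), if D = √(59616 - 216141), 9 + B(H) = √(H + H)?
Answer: √(-9 + 2*√265 + 5*I*√6261) ≈ 14.489 + 13.652*I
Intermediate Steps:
B(H) = -9 + √2*√H (B(H) = -9 + √(H + H) = -9 + √(2*H) = -9 + √2*√H)
D = 5*I*√6261 (D = √(-156525) = 5*I*√6261 ≈ 395.63*I)
√(D + B(-53*(-10))) = √(5*I*√6261 + (-9 + √2*√(-53*(-10)))) = √(5*I*√6261 + (-9 + √2*√530)) = √(5*I*√6261 + (-9 + 2*√265)) = √(-9 + 2*√265 + 5*I*√6261)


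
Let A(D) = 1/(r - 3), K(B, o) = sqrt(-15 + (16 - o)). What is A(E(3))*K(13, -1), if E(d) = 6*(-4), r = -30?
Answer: -sqrt(2)/33 ≈ -0.042855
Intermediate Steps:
K(B, o) = sqrt(1 - o)
E(d) = -24
A(D) = -1/33 (A(D) = 1/(-30 - 3) = 1/(-33) = -1/33)
A(E(3))*K(13, -1) = -sqrt(1 - 1*(-1))/33 = -sqrt(1 + 1)/33 = -sqrt(2)/33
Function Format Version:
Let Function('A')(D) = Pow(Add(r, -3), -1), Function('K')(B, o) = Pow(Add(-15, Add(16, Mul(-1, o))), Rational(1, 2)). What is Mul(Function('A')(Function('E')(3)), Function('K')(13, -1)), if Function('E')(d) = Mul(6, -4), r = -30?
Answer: Mul(Rational(-1, 33), Pow(2, Rational(1, 2))) ≈ -0.042855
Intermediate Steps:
Function('K')(B, o) = Pow(Add(1, Mul(-1, o)), Rational(1, 2))
Function('E')(d) = -24
Function('A')(D) = Rational(-1, 33) (Function('A')(D) = Pow(Add(-30, -3), -1) = Pow(-33, -1) = Rational(-1, 33))
Mul(Function('A')(Function('E')(3)), Function('K')(13, -1)) = Mul(Rational(-1, 33), Pow(Add(1, Mul(-1, -1)), Rational(1, 2))) = Mul(Rational(-1, 33), Pow(Add(1, 1), Rational(1, 2))) = Mul(Rational(-1, 33), Pow(2, Rational(1, 2)))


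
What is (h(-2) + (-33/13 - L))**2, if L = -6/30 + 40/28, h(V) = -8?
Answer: 28665316/207025 ≈ 138.46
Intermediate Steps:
L = 43/35 (L = -6*1/30 + 40*(1/28) = -1/5 + 10/7 = 43/35 ≈ 1.2286)
(h(-2) + (-33/13 - L))**2 = (-8 + (-33/13 - 1*43/35))**2 = (-8 + (-33*1/13 - 43/35))**2 = (-8 + (-33/13 - 43/35))**2 = (-8 - 1714/455)**2 = (-5354/455)**2 = 28665316/207025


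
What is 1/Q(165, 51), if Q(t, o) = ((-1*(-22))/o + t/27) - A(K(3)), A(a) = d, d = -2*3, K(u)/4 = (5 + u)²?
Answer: 153/1919 ≈ 0.079729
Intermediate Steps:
K(u) = 4*(5 + u)²
d = -6
A(a) = -6
Q(t, o) = 6 + 22/o + t/27 (Q(t, o) = ((-1*(-22))/o + t/27) - 1*(-6) = (22/o + t*(1/27)) + 6 = (22/o + t/27) + 6 = 6 + 22/o + t/27)
1/Q(165, 51) = 1/(6 + 22/51 + (1/27)*165) = 1/(6 + 22*(1/51) + 55/9) = 1/(6 + 22/51 + 55/9) = 1/(1919/153) = 153/1919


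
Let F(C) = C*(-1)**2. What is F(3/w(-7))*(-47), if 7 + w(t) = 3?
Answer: 141/4 ≈ 35.250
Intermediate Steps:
w(t) = -4 (w(t) = -7 + 3 = -4)
F(C) = C (F(C) = C*1 = C)
F(3/w(-7))*(-47) = (3/(-4))*(-47) = (3*(-1/4))*(-47) = -3/4*(-47) = 141/4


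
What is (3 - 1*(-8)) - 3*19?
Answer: -46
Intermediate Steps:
(3 - 1*(-8)) - 3*19 = (3 + 8) - 57 = 11 - 57 = -46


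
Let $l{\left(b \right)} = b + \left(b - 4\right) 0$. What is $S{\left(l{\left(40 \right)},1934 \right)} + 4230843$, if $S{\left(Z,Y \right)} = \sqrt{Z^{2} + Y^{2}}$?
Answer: $4230843 + 2 \sqrt{935489} \approx 4.2328 \cdot 10^{6}$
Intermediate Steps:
$l{\left(b \right)} = b$ ($l{\left(b \right)} = b + \left(-4 + b\right) 0 = b + 0 = b$)
$S{\left(Z,Y \right)} = \sqrt{Y^{2} + Z^{2}}$
$S{\left(l{\left(40 \right)},1934 \right)} + 4230843 = \sqrt{1934^{2} + 40^{2}} + 4230843 = \sqrt{3740356 + 1600} + 4230843 = \sqrt{3741956} + 4230843 = 2 \sqrt{935489} + 4230843 = 4230843 + 2 \sqrt{935489}$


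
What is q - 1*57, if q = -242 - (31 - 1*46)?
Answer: -284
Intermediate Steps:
q = -227 (q = -242 - (31 - 46) = -242 - 1*(-15) = -242 + 15 = -227)
q - 1*57 = -227 - 1*57 = -227 - 57 = -284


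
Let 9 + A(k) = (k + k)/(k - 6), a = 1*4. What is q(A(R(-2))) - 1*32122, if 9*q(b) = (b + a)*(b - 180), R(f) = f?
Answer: -128111/4 ≈ -32028.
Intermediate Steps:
a = 4
A(k) = -9 + 2*k/(-6 + k) (A(k) = -9 + (k + k)/(k - 6) = -9 + (2*k)/(-6 + k) = -9 + 2*k/(-6 + k))
q(b) = (-180 + b)*(4 + b)/9 (q(b) = ((b + 4)*(b - 180))/9 = ((4 + b)*(-180 + b))/9 = ((-180 + b)*(4 + b))/9 = (-180 + b)*(4 + b)/9)
q(A(R(-2))) - 1*32122 = (-80 - 176*(54 - 7*(-2))/(9*(-6 - 2)) + ((54 - 7*(-2))/(-6 - 2))**2/9) - 1*32122 = (-80 - 176*(54 + 14)/(9*(-8)) + ((54 + 14)/(-8))**2/9) - 32122 = (-80 - (-22)*68/9 + (-1/8*68)**2/9) - 32122 = (-80 - 176/9*(-17/2) + (-17/2)**2/9) - 32122 = (-80 + 1496/9 + (1/9)*(289/4)) - 32122 = (-80 + 1496/9 + 289/36) - 32122 = 377/4 - 32122 = -128111/4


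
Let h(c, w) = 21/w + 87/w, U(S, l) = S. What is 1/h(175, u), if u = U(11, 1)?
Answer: 11/108 ≈ 0.10185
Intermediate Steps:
u = 11
h(c, w) = 108/w
1/h(175, u) = 1/(108/11) = 11/108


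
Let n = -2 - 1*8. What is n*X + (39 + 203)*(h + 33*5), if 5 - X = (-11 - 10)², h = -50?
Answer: 32190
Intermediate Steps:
X = -436 (X = 5 - (-11 - 10)² = 5 - 1*(-21)² = 5 - 1*441 = 5 - 441 = -436)
n = -10 (n = -2 - 8 = -10)
n*X + (39 + 203)*(h + 33*5) = -10*(-436) + (39 + 203)*(-50 + 33*5) = 4360 + 242*(-50 + 165) = 4360 + 242*115 = 4360 + 27830 = 32190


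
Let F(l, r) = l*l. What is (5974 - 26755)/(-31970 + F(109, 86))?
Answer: 20781/20089 ≈ 1.0344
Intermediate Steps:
F(l, r) = l²
(5974 - 26755)/(-31970 + F(109, 86)) = (5974 - 26755)/(-31970 + 109²) = -20781/(-31970 + 11881) = -20781/(-20089) = -20781*(-1/20089) = 20781/20089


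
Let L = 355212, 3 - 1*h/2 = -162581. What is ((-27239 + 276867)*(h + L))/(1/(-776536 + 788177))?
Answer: 1977129542068240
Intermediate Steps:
h = 325168 (h = 6 - 2*(-162581) = 6 + 325162 = 325168)
((-27239 + 276867)*(h + L))/(1/(-776536 + 788177)) = ((-27239 + 276867)*(325168 + 355212))/(1/(-776536 + 788177)) = (249628*680380)/(1/11641) = 169841898640/(1/11641) = 169841898640*11641 = 1977129542068240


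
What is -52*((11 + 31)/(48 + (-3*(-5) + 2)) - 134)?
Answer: 34672/5 ≈ 6934.4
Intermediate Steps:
-52*((11 + 31)/(48 + (-3*(-5) + 2)) - 134) = -52*(42/(48 + (15 + 2)) - 134) = -52*(42/(48 + 17) - 134) = -52*(42/65 - 134) = -52*(-8668/65) = 34672/5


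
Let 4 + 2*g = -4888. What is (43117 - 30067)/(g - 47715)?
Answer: -13050/50161 ≈ -0.26016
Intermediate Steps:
g = -2446 (g = -2 + (1/2)*(-4888) = -2 - 2444 = -2446)
(43117 - 30067)/(g - 47715) = (43117 - 30067)/(-2446 - 47715) = 13050/(-50161) = 13050*(-1/50161) = -13050/50161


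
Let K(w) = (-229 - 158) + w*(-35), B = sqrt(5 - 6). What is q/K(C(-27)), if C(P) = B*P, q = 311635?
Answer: -13400305/115866 - 10907225*I/38622 ≈ -115.65 - 282.41*I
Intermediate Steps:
B = I (B = sqrt(-1) = I ≈ 1.0*I)
C(P) = I*P
K(w) = -387 - 35*w
q/K(C(-27)) = 311635/(-387 - 35*I*(-27)) = 311635/(-387 - (-945)*I) = 311635/(-387 + 945*I) = 311635*((-387 - 945*I)/1042794) = 311635*(-387 - 945*I)/1042794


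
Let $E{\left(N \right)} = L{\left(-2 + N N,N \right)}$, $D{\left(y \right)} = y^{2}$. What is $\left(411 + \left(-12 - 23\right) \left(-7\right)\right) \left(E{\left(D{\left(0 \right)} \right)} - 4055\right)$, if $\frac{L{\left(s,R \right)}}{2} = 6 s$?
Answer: $-2675824$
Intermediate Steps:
$L{\left(s,R \right)} = 12 s$ ($L{\left(s,R \right)} = 2 \cdot 6 s = 12 s$)
$E{\left(N \right)} = -24 + 12 N^{2}$ ($E{\left(N \right)} = 12 \left(-2 + N N\right) = 12 \left(-2 + N^{2}\right) = -24 + 12 N^{2}$)
$\left(411 + \left(-12 - 23\right) \left(-7\right)\right) \left(E{\left(D{\left(0 \right)} \right)} - 4055\right) = \left(411 + \left(-12 - 23\right) \left(-7\right)\right) \left(\left(-24 + 12 \left(0^{2}\right)^{2}\right) - 4055\right) = \left(411 - -245\right) \left(\left(-24 + 12 \cdot 0^{2}\right) - 4055\right) = \left(411 + 245\right) \left(\left(-24 + 12 \cdot 0\right) - 4055\right) = 656 \left(\left(-24 + 0\right) - 4055\right) = 656 \left(-24 - 4055\right) = 656 \left(-4079\right) = -2675824$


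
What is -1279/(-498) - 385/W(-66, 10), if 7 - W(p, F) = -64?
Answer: -100921/35358 ≈ -2.8543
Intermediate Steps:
W(p, F) = 71 (W(p, F) = 7 - 1*(-64) = 7 + 64 = 71)
-1279/(-498) - 385/W(-66, 10) = -1279/(-498) - 385/71 = -1279*(-1/498) - 385*1/71 = 1279/498 - 385/71 = -100921/35358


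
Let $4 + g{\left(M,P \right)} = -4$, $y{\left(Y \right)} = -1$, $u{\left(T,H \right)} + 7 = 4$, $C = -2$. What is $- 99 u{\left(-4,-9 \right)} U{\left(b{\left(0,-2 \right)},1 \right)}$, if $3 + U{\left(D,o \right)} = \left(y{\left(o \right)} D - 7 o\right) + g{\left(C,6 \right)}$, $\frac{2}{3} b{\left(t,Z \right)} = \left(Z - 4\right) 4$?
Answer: $5346$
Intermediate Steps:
$u{\left(T,H \right)} = -3$ ($u{\left(T,H \right)} = -7 + 4 = -3$)
$g{\left(M,P \right)} = -8$ ($g{\left(M,P \right)} = -4 - 4 = -8$)
$b{\left(t,Z \right)} = -24 + 6 Z$ ($b{\left(t,Z \right)} = \frac{3 \left(Z - 4\right) 4}{2} = \frac{3 \left(-4 + Z\right) 4}{2} = \frac{3 \left(-16 + 4 Z\right)}{2} = -24 + 6 Z$)
$U{\left(D,o \right)} = -11 - D - 7 o$ ($U{\left(D,o \right)} = -3 - \left(8 + D + 7 o\right) = -11 - D - 7 o$)
$- 99 u{\left(-4,-9 \right)} U{\left(b{\left(0,-2 \right)},1 \right)} = \left(-99\right) \left(-3\right) \left(-11 - \left(-24 + 6 \left(-2\right)\right) - 7\right) = 297 \left(-11 - \left(-24 - 12\right) - 7\right) = 297 \left(-11 - -36 - 7\right) = 297 \left(-11 + 36 - 7\right) = 297 \cdot 18 = 5346$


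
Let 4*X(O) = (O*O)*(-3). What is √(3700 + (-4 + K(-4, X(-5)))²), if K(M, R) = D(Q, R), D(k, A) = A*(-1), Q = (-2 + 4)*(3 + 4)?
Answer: √62681/4 ≈ 62.590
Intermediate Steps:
Q = 14 (Q = 2*7 = 14)
D(k, A) = -A
X(O) = -3*O²/4 (X(O) = ((O*O)*(-3))/4 = (O²*(-3))/4 = (-3*O²)/4 = -3*O²/4)
K(M, R) = -R
√(3700 + (-4 + K(-4, X(-5)))²) = √(3700 + (-4 - (-3)*(-5)²/4)²) = √(3700 + (-4 - (-3)*25/4)²) = √(3700 + (-4 - 1*(-75/4))²) = √(3700 + (-4 + 75/4)²) = √(3700 + (59/4)²) = √(3700 + 3481/16) = √(62681/16) = √62681/4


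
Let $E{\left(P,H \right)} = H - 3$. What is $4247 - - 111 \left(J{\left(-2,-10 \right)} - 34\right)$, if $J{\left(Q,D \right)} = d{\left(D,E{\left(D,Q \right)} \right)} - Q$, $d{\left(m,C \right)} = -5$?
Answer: $140$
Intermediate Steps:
$E{\left(P,H \right)} = -3 + H$ ($E{\left(P,H \right)} = H - 3 = -3 + H$)
$J{\left(Q,D \right)} = -5 - Q$
$4247 - - 111 \left(J{\left(-2,-10 \right)} - 34\right) = 4247 - - 111 \left(\left(-5 - -2\right) - 34\right) = 4247 - - 111 \left(\left(-5 + 2\right) - 34\right) = 4247 - - 111 \left(-3 - 34\right) = 4247 - \left(-111\right) \left(-37\right) = 4247 - 4107 = 140$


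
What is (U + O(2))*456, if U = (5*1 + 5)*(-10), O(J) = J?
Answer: -44688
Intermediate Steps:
U = -100 (U = (5 + 5)*(-10) = 10*(-10) = -100)
(U + O(2))*456 = (-100 + 2)*456 = -98*456 = -44688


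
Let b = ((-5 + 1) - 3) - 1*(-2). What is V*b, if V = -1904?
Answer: 9520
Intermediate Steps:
b = -5 (b = (-4 - 3) + 2 = -7 + 2 = -5)
V*b = -1904*(-5) = 9520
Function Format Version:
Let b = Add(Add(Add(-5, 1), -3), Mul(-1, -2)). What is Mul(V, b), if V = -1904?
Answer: 9520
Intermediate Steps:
b = -5 (b = Add(Add(-4, -3), 2) = Add(-7, 2) = -5)
Mul(V, b) = Mul(-1904, -5) = 9520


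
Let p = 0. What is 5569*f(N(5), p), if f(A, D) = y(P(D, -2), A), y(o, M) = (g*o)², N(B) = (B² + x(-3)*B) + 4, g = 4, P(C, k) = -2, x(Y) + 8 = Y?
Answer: 356416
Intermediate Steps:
x(Y) = -8 + Y
N(B) = 4 + B² - 11*B (N(B) = (B² + (-8 - 3)*B) + 4 = (B² - 11*B) + 4 = 4 + B² - 11*B)
y(o, M) = 16*o² (y(o, M) = (4*o)² = 16*o²)
f(A, D) = 64 (f(A, D) = 16*(-2)² = 16*4 = 64)
5569*f(N(5), p) = 5569*64 = 356416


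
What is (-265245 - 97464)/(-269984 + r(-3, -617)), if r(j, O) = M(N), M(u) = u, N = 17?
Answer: 120903/89989 ≈ 1.3435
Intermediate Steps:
r(j, O) = 17
(-265245 - 97464)/(-269984 + r(-3, -617)) = (-265245 - 97464)/(-269984 + 17) = -362709/(-269967) = -362709*(-1/269967) = 120903/89989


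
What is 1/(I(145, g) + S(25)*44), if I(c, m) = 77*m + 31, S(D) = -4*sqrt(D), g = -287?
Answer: -1/22948 ≈ -4.3577e-5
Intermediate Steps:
I(c, m) = 31 + 77*m
1/(I(145, g) + S(25)*44) = 1/((31 + 77*(-287)) - 4*sqrt(25)*44) = 1/((31 - 22099) - 4*5*44) = 1/(-22068 - 20*44) = 1/(-22068 - 880) = 1/(-22948) = -1/22948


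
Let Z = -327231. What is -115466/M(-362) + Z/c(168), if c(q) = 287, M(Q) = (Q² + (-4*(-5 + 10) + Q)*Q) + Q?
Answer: -44023575944/38596621 ≈ -1140.6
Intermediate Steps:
M(Q) = Q + Q² + Q*(-20 + Q) (M(Q) = (Q² + (-4*5 + Q)*Q) + Q = (Q² + (-20 + Q)*Q) + Q = (Q² + Q*(-20 + Q)) + Q = Q + Q² + Q*(-20 + Q))
-115466/M(-362) + Z/c(168) = -115466*(-1/(362*(-19 + 2*(-362)))) - 327231/287 = -115466*(-1/(362*(-19 - 724))) - 327231*1/287 = -115466/((-362*(-743))) - 327231/287 = -115466/268966 - 327231/287 = -115466*1/268966 - 327231/287 = -57733/134483 - 327231/287 = -44023575944/38596621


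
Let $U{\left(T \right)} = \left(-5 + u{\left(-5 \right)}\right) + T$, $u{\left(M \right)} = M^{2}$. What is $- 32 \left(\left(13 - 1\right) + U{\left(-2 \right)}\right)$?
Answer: $-960$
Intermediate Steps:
$U{\left(T \right)} = 20 + T$ ($U{\left(T \right)} = \left(-5 + \left(-5\right)^{2}\right) + T = \left(-5 + 25\right) + T = 20 + T$)
$- 32 \left(\left(13 - 1\right) + U{\left(-2 \right)}\right) = - 32 \left(\left(13 - 1\right) + \left(20 - 2\right)\right) = - 32 \left(\left(13 - 1\right) + 18\right) = - 32 \left(12 + 18\right) = \left(-32\right) 30 = -960$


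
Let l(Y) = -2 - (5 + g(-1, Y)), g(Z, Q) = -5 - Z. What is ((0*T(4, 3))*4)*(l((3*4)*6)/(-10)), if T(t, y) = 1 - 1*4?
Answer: 0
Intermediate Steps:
T(t, y) = -3 (T(t, y) = 1 - 4 = -3)
l(Y) = -3 (l(Y) = -2 - (5 + (-5 - 1*(-1))) = -2 - (5 + (-5 + 1)) = -2 - (5 - 4) = -2 - 1*1 = -2 - 1 = -3)
((0*T(4, 3))*4)*(l((3*4)*6)/(-10)) = ((0*(-3))*4)*(-3/(-10)) = (0*4)*(-3*(-⅒)) = 0*(3/10) = 0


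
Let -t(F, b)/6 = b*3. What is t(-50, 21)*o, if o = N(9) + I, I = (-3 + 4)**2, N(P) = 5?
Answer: -2268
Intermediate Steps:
t(F, b) = -18*b (t(F, b) = -6*b*3 = -18*b)
I = 1 (I = 1**2 = 1)
o = 6 (o = 5 + 1 = 6)
t(-50, 21)*o = -18*21*6 = -378*6 = -2268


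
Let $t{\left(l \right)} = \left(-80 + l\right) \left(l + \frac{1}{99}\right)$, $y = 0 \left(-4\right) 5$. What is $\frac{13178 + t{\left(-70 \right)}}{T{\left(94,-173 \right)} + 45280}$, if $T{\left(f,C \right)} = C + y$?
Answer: $\frac{781324}{1488531} \approx 0.5249$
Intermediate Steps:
$y = 0$ ($y = 0 \cdot 5 = 0$)
$T{\left(f,C \right)} = C$ ($T{\left(f,C \right)} = C + 0 = C$)
$t{\left(l \right)} = \left(-80 + l\right) \left(\frac{1}{99} + l\right)$ ($t{\left(l \right)} = \left(-80 + l\right) \left(l + \frac{1}{99}\right) = \left(-80 + l\right) \left(\frac{1}{99} + l\right)$)
$\frac{13178 + t{\left(-70 \right)}}{T{\left(94,-173 \right)} + 45280} = \frac{13178 - \left(- \frac{184750}{33} - 4900\right)}{-173 + 45280} = \frac{13178 + \left(- \frac{80}{99} + 4900 + \frac{554330}{99}\right)}{45107} = \left(13178 + \frac{346450}{33}\right) \frac{1}{45107} = \frac{781324}{33} \cdot \frac{1}{45107} = \frac{781324}{1488531}$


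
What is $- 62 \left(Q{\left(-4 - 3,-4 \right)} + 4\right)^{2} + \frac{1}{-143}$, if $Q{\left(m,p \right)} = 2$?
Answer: $- \frac{319177}{143} \approx -2232.0$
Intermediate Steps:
$- 62 \left(Q{\left(-4 - 3,-4 \right)} + 4\right)^{2} + \frac{1}{-143} = - 62 \left(2 + 4\right)^{2} + \frac{1}{-143} = - 62 \cdot 6^{2} - \frac{1}{143} = \left(-62\right) 36 - \frac{1}{143} = -2232 - \frac{1}{143} = - \frac{319177}{143}$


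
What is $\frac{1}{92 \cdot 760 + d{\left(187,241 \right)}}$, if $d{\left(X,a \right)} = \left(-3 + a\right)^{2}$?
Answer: $\frac{1}{126564} \approx 7.9011 \cdot 10^{-6}$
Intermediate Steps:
$\frac{1}{92 \cdot 760 + d{\left(187,241 \right)}} = \frac{1}{92 \cdot 760 + \left(-3 + 241\right)^{2}} = \frac{1}{69920 + 238^{2}} = \frac{1}{69920 + 56644} = \frac{1}{126564}$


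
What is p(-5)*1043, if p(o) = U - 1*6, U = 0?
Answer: -6258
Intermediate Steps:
p(o) = -6 (p(o) = 0 - 1*6 = 0 - 6 = -6)
p(-5)*1043 = -6*1043 = -6258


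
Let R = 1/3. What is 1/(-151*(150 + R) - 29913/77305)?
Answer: -231915/5264637544 ≈ -4.4051e-5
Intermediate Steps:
R = ⅓ ≈ 0.33333
1/(-151*(150 + R) - 29913/77305) = 1/(-151*(150 + ⅓) - 29913/77305) = 1/(-151*451/3 - 29913*1/77305) = 1/(-68101/3 - 29913/77305) = 1/(-5264637544/231915) = -231915/5264637544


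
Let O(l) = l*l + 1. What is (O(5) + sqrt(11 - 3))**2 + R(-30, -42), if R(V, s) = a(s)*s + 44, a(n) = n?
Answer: 2492 + 104*sqrt(2) ≈ 2639.1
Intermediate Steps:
O(l) = 1 + l**2 (O(l) = l**2 + 1 = 1 + l**2)
R(V, s) = 44 + s**2 (R(V, s) = s*s + 44 = s**2 + 44 = 44 + s**2)
(O(5) + sqrt(11 - 3))**2 + R(-30, -42) = ((1 + 5**2) + sqrt(11 - 3))**2 + (44 + (-42)**2) = ((1 + 25) + sqrt(8))**2 + (44 + 1764) = (26 + 2*sqrt(2))**2 + 1808 = 1808 + (26 + 2*sqrt(2))**2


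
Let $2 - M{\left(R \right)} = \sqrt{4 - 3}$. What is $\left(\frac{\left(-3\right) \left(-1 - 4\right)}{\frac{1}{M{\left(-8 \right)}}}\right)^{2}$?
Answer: $225$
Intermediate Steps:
$M{\left(R \right)} = 1$ ($M{\left(R \right)} = 2 - \sqrt{4 - 3} = 2 - \sqrt{1} = 2 - 1 = 1$)
$\left(\frac{\left(-3\right) \left(-1 - 4\right)}{\frac{1}{M{\left(-8 \right)}}}\right)^{2} = \left(\frac{\left(-3\right) \left(-1 - 4\right)}{1^{-1}}\right)^{2} = \left(\frac{\left(-3\right) \left(-5\right)}{1}\right)^{2} = \left(15 \cdot 1\right)^{2} = 15^{2} = 225$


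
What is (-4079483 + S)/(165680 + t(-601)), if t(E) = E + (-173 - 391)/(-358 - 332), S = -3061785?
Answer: -821245820/18984179 ≈ -43.259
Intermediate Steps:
t(E) = 94/115 + E (t(E) = E - 564/(-690) = E - 564*(-1/690) = E + 94/115 = 94/115 + E)
(-4079483 + S)/(165680 + t(-601)) = (-4079483 - 3061785)/(165680 + (94/115 - 601)) = -7141268/(165680 - 69021/115) = -7141268/18984179/115 = -7141268*115/18984179 = -821245820/18984179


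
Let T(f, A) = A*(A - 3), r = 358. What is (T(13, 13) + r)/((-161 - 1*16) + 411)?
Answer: 244/117 ≈ 2.0855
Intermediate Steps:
T(f, A) = A*(-3 + A)
(T(13, 13) + r)/((-161 - 1*16) + 411) = (13*(-3 + 13) + 358)/((-161 - 1*16) + 411) = (13*10 + 358)/((-161 - 16) + 411) = (130 + 358)/(-177 + 411) = 488/234 = 488*(1/234) = 244/117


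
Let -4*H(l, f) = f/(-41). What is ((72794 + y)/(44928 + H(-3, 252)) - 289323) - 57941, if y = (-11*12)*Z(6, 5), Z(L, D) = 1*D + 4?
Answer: -639695898458/1842111 ≈ -3.4726e+5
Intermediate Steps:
Z(L, D) = 4 + D (Z(L, D) = D + 4 = 4 + D)
y = -1188 (y = (-11*12)*(4 + 5) = -132*9 = -1188)
H(l, f) = f/164 (H(l, f) = -f/(4*(-41)) = -f*(-1)/(4*41) = -(-1)*f/164 = f/164)
((72794 + y)/(44928 + H(-3, 252)) - 289323) - 57941 = ((72794 - 1188)/(44928 + (1/164)*252) - 289323) - 57941 = (71606/(44928 + 63/41) - 289323) - 57941 = (71606/(1842111/41) - 289323) - 57941 = (71606*(41/1842111) - 289323) - 57941 = (2935846/1842111 - 289323) - 57941 = -532962145007/1842111 - 57941 = -639695898458/1842111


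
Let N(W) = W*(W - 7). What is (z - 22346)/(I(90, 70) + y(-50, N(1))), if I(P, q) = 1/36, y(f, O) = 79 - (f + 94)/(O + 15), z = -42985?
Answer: -138348/157 ≈ -881.20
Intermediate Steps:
N(W) = W*(-7 + W)
y(f, O) = 79 - (94 + f)/(15 + O)
I(P, q) = 1/36
(z - 22346)/(I(90, 70) + y(-50, N(1))) = (-42985 - 22346)/(1/36 + (1091 - 1*(-50) + 79*(1*(-7 + 1)))/(15 + 1*(-7 + 1))) = -65331/(1/36 + (1091 + 50 + 79*(1*(-6)))/(15 + 1*(-6))) = -65331/(1/36 + (1091 + 50 + 79*(-6))/(15 - 6)) = -65331/(1/36 + (1091 + 50 - 474)/9) = -65331/(1/36 + (⅑)*667) = -65331/(1/36 + 667/9) = -65331/2669/36 = -65331*36/2669 = -138348/157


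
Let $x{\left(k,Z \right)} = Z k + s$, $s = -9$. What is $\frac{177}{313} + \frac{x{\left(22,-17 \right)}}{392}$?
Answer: $- \frac{50495}{122696} \approx -0.41155$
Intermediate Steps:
$x{\left(k,Z \right)} = -9 + Z k$ ($x{\left(k,Z \right)} = Z k - 9 = -9 + Z k$)
$\frac{177}{313} + \frac{x{\left(22,-17 \right)}}{392} = \frac{177}{313} + \frac{-9 - 374}{392} = 177 \cdot \frac{1}{313} + \left(-9 - 374\right) \frac{1}{392} = \frac{177}{313} - \frac{383}{392} = - \frac{50495}{122696}$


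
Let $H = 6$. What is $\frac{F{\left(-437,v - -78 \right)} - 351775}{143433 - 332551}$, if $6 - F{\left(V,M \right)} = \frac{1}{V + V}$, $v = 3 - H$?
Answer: $\frac{307446105}{165289132} \approx 1.8601$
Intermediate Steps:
$v = -3$ ($v = 3 - 6 = -3$)
$F{\left(V,M \right)} = 6 - \frac{1}{2 V}$ ($F{\left(V,M \right)} = 6 - \frac{1}{V + V} = 6 - \frac{1}{2 V}$)
$\frac{F{\left(-437,v - -78 \right)} - 351775}{143433 - 332551} = \frac{\left(6 - \frac{1}{2 \left(-437\right)}\right) - 351775}{143433 - 332551} = \frac{\left(6 - - \frac{1}{874}\right) - 351775}{-189118} = \left(\left(6 + \frac{1}{874}\right) - 351775\right) \left(- \frac{1}{189118}\right) = \left(\frac{5245}{874} - 351775\right) \left(- \frac{1}{189118}\right) = \left(- \frac{307446105}{874}\right) \left(- \frac{1}{189118}\right) = \frac{307446105}{165289132}$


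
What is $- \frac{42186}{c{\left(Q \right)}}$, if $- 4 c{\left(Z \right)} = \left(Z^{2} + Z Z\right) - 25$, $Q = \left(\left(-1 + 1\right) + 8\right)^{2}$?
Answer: $\frac{168744}{8167} \approx 20.662$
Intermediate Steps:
$Q = 64$ ($Q = \left(0 + 8\right)^{2} = 8^{2} = 64$)
$c{\left(Z \right)} = \frac{25}{4} - \frac{Z^{2}}{2}$ ($c{\left(Z \right)} = - \frac{\left(Z^{2} + Z Z\right) - 25}{4} = - \frac{\left(Z^{2} + Z^{2}\right) - 25}{4} = - \frac{2 Z^{2} - 25}{4} = - \frac{-25 + 2 Z^{2}}{4} = \frac{25}{4} - \frac{Z^{2}}{2}$)
$- \frac{42186}{c{\left(Q \right)}} = - \frac{42186}{\frac{25}{4} - \frac{64^{2}}{2}} = - \frac{42186}{\frac{25}{4} - 2048} = - \frac{42186}{- \frac{8167}{4}} = \left(-42186\right) \left(- \frac{4}{8167}\right) = \frac{168744}{8167}$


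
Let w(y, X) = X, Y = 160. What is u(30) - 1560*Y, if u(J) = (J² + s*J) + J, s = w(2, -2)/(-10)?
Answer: -248664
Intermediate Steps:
s = ⅕ (s = -2/(-10) = -2*(-⅒) = ⅕ ≈ 0.20000)
u(J) = J² + 6*J/5 (u(J) = (J² + J/5) + J = J² + 6*J/5)
u(30) - 1560*Y = (⅕)*30*(6 + 5*30) - 1560*160 = (⅕)*30*(6 + 150) - 249600 = (⅕)*30*156 - 249600 = 936 - 249600 = -248664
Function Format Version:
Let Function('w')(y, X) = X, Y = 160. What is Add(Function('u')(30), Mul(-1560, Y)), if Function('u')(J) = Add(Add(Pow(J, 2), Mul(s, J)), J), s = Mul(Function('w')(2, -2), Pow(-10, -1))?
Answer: -248664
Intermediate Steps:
s = Rational(1, 5) (s = Mul(-2, Pow(-10, -1)) = Mul(-2, Rational(-1, 10)) = Rational(1, 5) ≈ 0.20000)
Function('u')(J) = Add(Pow(J, 2), Mul(Rational(6, 5), J)) (Function('u')(J) = Add(Add(Pow(J, 2), Mul(Rational(1, 5), J)), J) = Add(Pow(J, 2), Mul(Rational(6, 5), J)))
Add(Function('u')(30), Mul(-1560, Y)) = Add(Mul(Rational(1, 5), 30, Add(6, Mul(5, 30))), Mul(-1560, 160)) = Add(Mul(Rational(1, 5), 30, Add(6, 150)), -249600) = Add(Mul(Rational(1, 5), 30, 156), -249600) = Add(936, -249600) = -248664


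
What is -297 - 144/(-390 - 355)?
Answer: -221121/745 ≈ -296.81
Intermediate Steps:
-297 - 144/(-390 - 355) = -297 - 144/(-745) = -297 - 1/745*(-144) = -297 + 144/745 = -221121/745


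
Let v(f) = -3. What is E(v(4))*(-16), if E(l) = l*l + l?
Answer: -96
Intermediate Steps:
E(l) = l + l² (E(l) = l² + l = l + l²)
E(v(4))*(-16) = -3*(1 - 3)*(-16) = -3*(-2)*(-16) = 6*(-16) = -96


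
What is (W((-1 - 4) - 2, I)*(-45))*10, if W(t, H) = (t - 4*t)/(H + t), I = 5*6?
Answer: -9450/23 ≈ -410.87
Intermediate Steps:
I = 30
W(t, H) = -3*t/(H + t) (W(t, H) = (-3*t)/(H + t) = -3*t/(H + t))
(W((-1 - 4) - 2, I)*(-45))*10 = (-3*((-1 - 4) - 2)/(30 + ((-1 - 4) - 2))*(-45))*10 = (-3*(-5 - 2)/(30 + (-5 - 2))*(-45))*10 = (-3*(-7)/(30 - 7)*(-45))*10 = (-3*(-7)/23*(-45))*10 = (-3*(-7)*1/23*(-45))*10 = ((21/23)*(-45))*10 = -945/23*10 = -9450/23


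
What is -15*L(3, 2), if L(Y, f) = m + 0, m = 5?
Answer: -75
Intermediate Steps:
L(Y, f) = 5 (L(Y, f) = 5 + 0 = 5)
-15*L(3, 2) = -15*5 = -75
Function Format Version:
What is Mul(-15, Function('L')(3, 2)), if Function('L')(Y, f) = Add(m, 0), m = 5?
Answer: -75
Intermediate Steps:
Function('L')(Y, f) = 5 (Function('L')(Y, f) = Add(5, 0) = 5)
Mul(-15, Function('L')(3, 2)) = Mul(-15, 5) = -75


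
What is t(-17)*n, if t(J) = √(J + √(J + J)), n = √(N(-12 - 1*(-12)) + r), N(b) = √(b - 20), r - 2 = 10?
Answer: √2*√(-17 + I*√34)*√(6 + I*√5) ≈ -0.19957 + 15.17*I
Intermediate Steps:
r = 12 (r = 2 + 10 = 12)
N(b) = √(-20 + b)
n = √(12 + 2*I*√5) (n = √(√(-20 + (-12 - 1*(-12))) + 12) = √(√(-20 + (-12 + 12)) + 12) = √(√(-20 + 0) + 12) = √(√(-20) + 12) = √(2*I*√5 + 12) = √(12 + 2*I*√5) ≈ 3.5218 + 0.63492*I)
t(J) = √(J + √2*√J) (t(J) = √(J + √(2*J)) = √(J + √2*√J))
t(-17)*n = √(-17 + √2*√(-17))*√(12 + 2*I*√5) = √(-17 + √2*(I*√17))*√(12 + 2*I*√5) = √(-17 + I*√34)*√(12 + 2*I*√5)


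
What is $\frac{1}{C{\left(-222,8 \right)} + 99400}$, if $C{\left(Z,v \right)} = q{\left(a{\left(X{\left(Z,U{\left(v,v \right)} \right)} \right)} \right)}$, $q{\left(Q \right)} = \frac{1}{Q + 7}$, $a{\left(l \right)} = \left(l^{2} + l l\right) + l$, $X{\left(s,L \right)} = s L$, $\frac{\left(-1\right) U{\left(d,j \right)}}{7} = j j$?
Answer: $\frac{19783091335}{1966439278699001} \approx 1.006 \cdot 10^{-5}$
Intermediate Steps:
$U{\left(d,j \right)} = - 7 j^{2}$ ($U{\left(d,j \right)} = - 7 j j = - 7 j^{2}$)
$X{\left(s,L \right)} = L s$
$a{\left(l \right)} = l + 2 l^{2}$ ($a{\left(l \right)} = \left(l^{2} + l^{2}\right) + l = 2 l^{2} + l = l + 2 l^{2}$)
$q{\left(Q \right)} = \frac{1}{7 + Q}$
$C{\left(Z,v \right)} = \frac{1}{7 - 7 Z v^{2} \left(1 - 14 Z v^{2}\right)}$ ($C{\left(Z,v \right)} = \frac{1}{7 + - 7 v^{2} Z \left(1 + 2 - 7 v^{2} Z\right)} = \frac{1}{7 + - 7 Z v^{2} \left(1 + 2 \left(- 7 Z v^{2}\right)\right)} = \frac{1}{7 + - 7 Z v^{2} \left(1 - 14 Z v^{2}\right)} = \frac{1}{7 - 7 Z v^{2} \left(1 - 14 Z v^{2}\right)}$)
$\frac{1}{C{\left(-222,8 \right)} + 99400} = \frac{1}{\frac{1}{7 \left(1 - - 222 \cdot 8^{2} \left(1 - - 3108 \cdot 8^{2}\right)\right)} + 99400} = \frac{1}{\frac{1}{7 \left(1 - \left(-222\right) 64 \left(1 - \left(-3108\right) 64\right)\right)} + 99400} = \frac{1}{\frac{1}{7 \left(1 - \left(-222\right) 64 \left(1 + 198912\right)\right)} + 99400} = \frac{1}{\frac{1}{7 \left(1 - \left(-222\right) 64 \cdot 198913\right)} + 99400} = \frac{1}{\frac{1}{7 \left(1 + 2826155904\right)} + 99400} = \frac{1}{\frac{1}{7 \cdot 2826155905} + 99400} = \frac{1}{\frac{1}{7} \cdot \frac{1}{2826155905} + 99400} = \frac{1}{\frac{1}{19783091335} + 99400} = \frac{1}{\frac{1966439278699001}{19783091335}} = \frac{19783091335}{1966439278699001}$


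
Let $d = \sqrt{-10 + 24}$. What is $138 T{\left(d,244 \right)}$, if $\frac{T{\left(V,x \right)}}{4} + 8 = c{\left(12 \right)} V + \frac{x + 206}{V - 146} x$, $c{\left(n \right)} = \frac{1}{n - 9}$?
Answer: $- \frac{4471535616}{10651} - \frac{28345016 \sqrt{14}}{10651} \approx -4.2978 \cdot 10^{5}$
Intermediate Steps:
$c{\left(n \right)} = \frac{1}{-9 + n}$
$d = \sqrt{14} \approx 3.7417$
$T{\left(V,x \right)} = -32 + \frac{4 V}{3} + \frac{4 x \left(206 + x\right)}{-146 + V}$ ($T{\left(V,x \right)} = -32 + 4 \left(\frac{V}{-9 + 12} + \frac{x + 206}{V - 146} x\right) = -32 + 4 \left(\frac{V}{3} + \frac{206 + x}{-146 + V} x\right) = -32 + 4 \left(\frac{V}{3} + \frac{x \left(206 + x\right)}{-146 + V}\right) = -32 + \left(\frac{4 V}{3} + \frac{4 x \left(206 + x\right)}{-146 + V}\right) = -32 + \frac{4 V}{3} + \frac{4 x \left(206 + x\right)}{-146 + V}$)
$138 T{\left(d,244 \right)} = 138 \frac{4 \left(3504 + \left(\sqrt{14}\right)^{2} - 170 \sqrt{14} + 3 \cdot 244^{2} + 618 \cdot 244\right)}{3 \left(-146 + \sqrt{14}\right)} = 138 \frac{4 \left(3504 + 14 - 170 \sqrt{14} + 3 \cdot 59536 + 150792\right)}{3 \left(-146 + \sqrt{14}\right)} = 138 \frac{4 \left(3504 + 14 - 170 \sqrt{14} + 178608 + 150792\right)}{3 \left(-146 + \sqrt{14}\right)} = 138 \frac{4 \left(332918 - 170 \sqrt{14}\right)}{3 \left(-146 + \sqrt{14}\right)} = \frac{184 \left(332918 - 170 \sqrt{14}\right)}{-146 + \sqrt{14}}$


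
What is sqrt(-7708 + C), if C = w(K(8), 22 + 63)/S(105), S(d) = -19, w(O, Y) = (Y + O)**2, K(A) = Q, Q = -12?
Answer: I*sqrt(2883839)/19 ≈ 89.378*I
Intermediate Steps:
K(A) = -12
w(O, Y) = (O + Y)**2
C = -5329/19 (C = (-12 + (22 + 63))**2/(-19) = (-12 + 85)**2*(-1/19) = 73**2*(-1/19) = 5329*(-1/19) = -5329/19 ≈ -280.47)
sqrt(-7708 + C) = sqrt(-7708 - 5329/19) = sqrt(-151781/19) = I*sqrt(2883839)/19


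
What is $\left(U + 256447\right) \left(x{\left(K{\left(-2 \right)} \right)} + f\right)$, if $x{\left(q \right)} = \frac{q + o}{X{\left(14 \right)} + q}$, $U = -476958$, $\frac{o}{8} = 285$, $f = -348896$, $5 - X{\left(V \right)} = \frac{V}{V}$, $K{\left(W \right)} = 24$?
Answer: $\frac{538420826656}{7} \approx 7.6917 \cdot 10^{10}$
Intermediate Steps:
$X{\left(V \right)} = 4$ ($X{\left(V \right)} = 5 - \frac{V}{V} = 5 - 1 = 4$)
$o = 2280$ ($o = 8 \cdot 285 = 2280$)
$x{\left(q \right)} = \frac{2280 + q}{4 + q}$ ($x{\left(q \right)} = \frac{q + 2280}{4 + q} = \frac{2280 + q}{4 + q}$)
$\left(U + 256447\right) \left(x{\left(K{\left(-2 \right)} \right)} + f\right) = \left(-476958 + 256447\right) \left(\frac{2280 + 24}{4 + 24} - 348896\right) = - 220511 \left(\frac{1}{28} \cdot 2304 - 348896\right) = - 220511 \left(\frac{576}{7} - 348896\right) = \left(-220511\right) \left(- \frac{2441696}{7}\right) = \frac{538420826656}{7}$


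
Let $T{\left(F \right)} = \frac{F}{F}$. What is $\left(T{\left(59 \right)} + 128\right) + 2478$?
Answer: $2607$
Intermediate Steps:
$T{\left(F \right)} = 1$
$\left(T{\left(59 \right)} + 128\right) + 2478 = \left(1 + 128\right) + 2478 = 129 + 2478 = 2607$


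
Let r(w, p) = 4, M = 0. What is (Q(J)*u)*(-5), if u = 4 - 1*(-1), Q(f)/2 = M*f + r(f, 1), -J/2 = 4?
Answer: -200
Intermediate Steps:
J = -8 (J = -2*4 = -8)
Q(f) = 8 (Q(f) = 2*(0*f + 4) = 2*(0 + 4) = 2*4 = 8)
u = 5 (u = 4 + 1 = 5)
(Q(J)*u)*(-5) = (8*5)*(-5) = 40*(-5) = -200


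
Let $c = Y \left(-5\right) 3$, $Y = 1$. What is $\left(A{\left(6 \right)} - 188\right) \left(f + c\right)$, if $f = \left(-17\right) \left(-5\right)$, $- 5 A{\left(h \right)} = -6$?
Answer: $-13076$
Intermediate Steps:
$A{\left(h \right)} = \frac{6}{5}$ ($A{\left(h \right)} = \left(- \frac{1}{5}\right) \left(-6\right) = \frac{6}{5}$)
$f = 85$
$c = -15$ ($c = 1 \left(-5\right) 3 = \left(-5\right) 3 = -15$)
$\left(A{\left(6 \right)} - 188\right) \left(f + c\right) = \left(\frac{6}{5} - 188\right) \left(85 - 15\right) = \left(- \frac{934}{5}\right) 70 = -13076$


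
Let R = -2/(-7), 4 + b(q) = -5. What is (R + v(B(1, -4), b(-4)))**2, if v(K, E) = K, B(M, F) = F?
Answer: 676/49 ≈ 13.796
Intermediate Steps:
b(q) = -9 (b(q) = -4 - 5 = -9)
R = 2/7 (R = -2*(-1/7) = 2/7 ≈ 0.28571)
(R + v(B(1, -4), b(-4)))**2 = (2/7 - 4)**2 = (-26/7)**2 = 676/49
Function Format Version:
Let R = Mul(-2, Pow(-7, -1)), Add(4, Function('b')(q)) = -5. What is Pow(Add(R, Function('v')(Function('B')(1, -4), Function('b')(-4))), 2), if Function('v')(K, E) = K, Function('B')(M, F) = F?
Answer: Rational(676, 49) ≈ 13.796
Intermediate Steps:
Function('b')(q) = -9 (Function('b')(q) = Add(-4, -5) = -9)
R = Rational(2, 7) (R = Mul(-2, Rational(-1, 7)) = Rational(2, 7) ≈ 0.28571)
Pow(Add(R, Function('v')(Function('B')(1, -4), Function('b')(-4))), 2) = Pow(Add(Rational(2, 7), -4), 2) = Pow(Rational(-26, 7), 2) = Rational(676, 49)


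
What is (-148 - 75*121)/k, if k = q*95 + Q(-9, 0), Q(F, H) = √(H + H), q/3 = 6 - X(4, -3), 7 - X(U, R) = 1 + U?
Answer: -9223/1140 ≈ -8.0903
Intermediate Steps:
X(U, R) = 6 - U (X(U, R) = 7 - (1 + U) = 7 + (-1 - U) = 6 - U)
q = 12 (q = 3*(6 - (6 - 1*4)) = 3*(6 - (6 - 4)) = 3*(6 - 1*2) = 3*(6 - 2) = 3*4 = 12)
Q(F, H) = √2*√H (Q(F, H) = √(2*H) = √2*√H)
k = 1140 (k = 12*95 + √2*√0 = 1140 + √2*0 = 1140 + 0 = 1140)
(-148 - 75*121)/k = (-148 - 75*121)/1140 = (-148 - 9075)*(1/1140) = -9223*1/1140 = -9223/1140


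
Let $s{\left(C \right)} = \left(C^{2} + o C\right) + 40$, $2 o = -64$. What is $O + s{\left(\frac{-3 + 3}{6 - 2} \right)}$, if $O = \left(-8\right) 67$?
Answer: $-496$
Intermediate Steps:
$o = -32$ ($o = \frac{1}{2} \left(-64\right) = -32$)
$O = -536$
$s{\left(C \right)} = 40 + C^{2} - 32 C$ ($s{\left(C \right)} = \left(C^{2} - 32 C\right) + 40 = 40 + C^{2} - 32 C$)
$O + s{\left(\frac{-3 + 3}{6 - 2} \right)} = -536 + \left(40 + \left(\frac{-3 + 3}{6 - 2}\right)^{2} - 32 \frac{-3 + 3}{6 - 2}\right) = -536 + \left(40 + \left(\frac{0}{4}\right)^{2} - 32 \cdot \frac{0}{4}\right) = -536 + \left(40 + \left(0 \cdot \frac{1}{4}\right)^{2} - 32 \cdot 0 \cdot \frac{1}{4}\right) = -536 + \left(40 + 0^{2} - 0\right) = -536 + \left(40 + 0 + 0\right) = -536 + 40 = -496$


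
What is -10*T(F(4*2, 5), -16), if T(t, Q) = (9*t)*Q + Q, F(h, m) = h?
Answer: 11680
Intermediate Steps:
T(t, Q) = Q + 9*Q*t (T(t, Q) = 9*Q*t + Q = Q + 9*Q*t)
-10*T(F(4*2, 5), -16) = -(-160)*(1 + 9*(4*2)) = -(-160)*(1 + 9*8) = -(-160)*(1 + 72) = -(-160)*73 = -10*(-1168) = 11680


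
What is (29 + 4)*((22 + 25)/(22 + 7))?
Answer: 1551/29 ≈ 53.483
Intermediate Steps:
(29 + 4)*((22 + 25)/(22 + 7)) = 33*(47/29) = 1551/29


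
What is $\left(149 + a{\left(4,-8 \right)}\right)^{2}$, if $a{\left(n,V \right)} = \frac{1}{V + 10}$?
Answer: $\frac{89401}{4} \approx 22350.0$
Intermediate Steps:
$a{\left(n,V \right)} = \frac{1}{10 + V}$
$\left(149 + a{\left(4,-8 \right)}\right)^{2} = \left(149 + \frac{1}{10 - 8}\right)^{2} = \left(149 + \frac{1}{2}\right)^{2} = \left(\frac{299}{2}\right)^{2} = \frac{89401}{4}$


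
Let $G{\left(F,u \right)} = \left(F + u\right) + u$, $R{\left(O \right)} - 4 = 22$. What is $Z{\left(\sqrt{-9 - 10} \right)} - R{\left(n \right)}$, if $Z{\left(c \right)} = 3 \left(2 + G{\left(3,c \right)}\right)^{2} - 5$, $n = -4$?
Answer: $-184 + 60 i \sqrt{19} \approx -184.0 + 261.53 i$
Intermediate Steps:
$R{\left(O \right)} = 26$ ($R{\left(O \right)} = 4 + 22 = 26$)
$G{\left(F,u \right)} = F + 2 u$
$Z{\left(c \right)} = -5 + 3 \left(5 + 2 c\right)^{2}$ ($Z{\left(c \right)} = 3 \left(2 + \left(3 + 2 c\right)\right)^{2} - 5 = 3 \left(5 + 2 c\right)^{2} - 5 = -5 + 3 \left(5 + 2 c\right)^{2}$)
$Z{\left(\sqrt{-9 - 10} \right)} - R{\left(n \right)} = \left(-5 + 3 \left(5 + 2 \sqrt{-9 - 10}\right)^{2}\right) - 26 = \left(-5 + 3 \left(5 + 2 \sqrt{-19}\right)^{2}\right) - 26 = \left(-5 + 3 \left(5 + 2 i \sqrt{19}\right)^{2}\right) - 26 = -31 + 3 \left(5 + 2 i \sqrt{19}\right)^{2}$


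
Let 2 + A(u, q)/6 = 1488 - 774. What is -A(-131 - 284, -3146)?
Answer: -4272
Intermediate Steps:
A(u, q) = 4272 (A(u, q) = -12 + 6*(1488 - 774) = -12 + 6*714 = -12 + 4284 = 4272)
-A(-131 - 284, -3146) = -1*4272 = -4272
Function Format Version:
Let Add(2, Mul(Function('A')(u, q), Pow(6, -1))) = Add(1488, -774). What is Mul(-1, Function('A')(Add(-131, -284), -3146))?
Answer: -4272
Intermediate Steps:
Function('A')(u, q) = 4272 (Function('A')(u, q) = Add(-12, Mul(6, Add(1488, -774))) = Add(-12, Mul(6, 714)) = Add(-12, 4284) = 4272)
Mul(-1, Function('A')(Add(-131, -284), -3146)) = Mul(-1, 4272) = -4272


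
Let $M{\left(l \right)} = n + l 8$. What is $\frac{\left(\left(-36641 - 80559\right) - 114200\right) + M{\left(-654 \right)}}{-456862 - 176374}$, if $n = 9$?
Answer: $\frac{236623}{633236} \approx 0.37367$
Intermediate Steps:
$M{\left(l \right)} = 9 + 8 l$ ($M{\left(l \right)} = 9 + l 8 = 9 + 8 l$)
$\frac{\left(\left(-36641 - 80559\right) - 114200\right) + M{\left(-654 \right)}}{-456862 - 176374} = \frac{\left(\left(-36641 - 80559\right) - 114200\right) + \left(9 + 8 \left(-654\right)\right)}{-456862 - 176374} = \frac{\left(-117200 - 114200\right) + \left(9 - 5232\right)}{-633236} = \left(-231400 - 5223\right) \left(- \frac{1}{633236}\right) = \left(-236623\right) \left(- \frac{1}{633236}\right) = \frac{236623}{633236}$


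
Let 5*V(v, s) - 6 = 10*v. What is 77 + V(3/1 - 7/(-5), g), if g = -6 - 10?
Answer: 87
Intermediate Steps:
g = -16
V(v, s) = 6/5 + 2*v (V(v, s) = 6/5 + (10*v)/5 = 6/5 + 2*v)
77 + V(3/1 - 7/(-5), g) = 77 + (6/5 + 2*(3/1 - 7/(-5))) = 77 + (6/5 + 2*(3*1 - 7*(-⅕))) = 77 + (6/5 + 2*(3 + 7/5)) = 77 + (6/5 + 2*(22/5)) = 77 + (6/5 + 44/5) = 77 + 10 = 87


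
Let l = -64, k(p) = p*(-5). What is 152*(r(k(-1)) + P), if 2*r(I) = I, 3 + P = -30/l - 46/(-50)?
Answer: 13509/100 ≈ 135.09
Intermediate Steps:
k(p) = -5*p
P = -1289/800 (P = -3 + (-30/(-64) - 46/(-50)) = -3 + (-30*(-1/64) - 46*(-1/50)) = -3 + (15/32 + 23/25) = -3 + 1111/800 = -1289/800 ≈ -1.6112)
r(I) = I/2
152*(r(k(-1)) + P) = 152*((-5*(-1))/2 - 1289/800) = 152*((½)*5 - 1289/800) = 152*(5/2 - 1289/800) = 152*(711/800) = 13509/100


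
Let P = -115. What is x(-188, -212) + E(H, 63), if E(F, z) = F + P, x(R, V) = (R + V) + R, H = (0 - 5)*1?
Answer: -708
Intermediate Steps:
H = -5 (H = -5*1 = -5)
x(R, V) = V + 2*R
E(F, z) = -115 + F (E(F, z) = F - 115 = -115 + F)
x(-188, -212) + E(H, 63) = (-212 + 2*(-188)) + (-115 - 5) = (-212 - 376) - 120 = -588 - 120 = -708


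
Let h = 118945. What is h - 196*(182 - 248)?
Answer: 131881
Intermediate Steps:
h - 196*(182 - 248) = 118945 - 196*(182 - 248) = 118945 - 196*(-66) = 118945 + 12936 = 131881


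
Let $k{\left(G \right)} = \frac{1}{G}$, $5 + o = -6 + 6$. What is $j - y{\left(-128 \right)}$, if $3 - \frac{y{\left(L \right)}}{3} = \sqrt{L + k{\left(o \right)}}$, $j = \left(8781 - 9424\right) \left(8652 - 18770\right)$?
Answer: $6505865 + \frac{3 i \sqrt{3205}}{5} \approx 6.5059 \cdot 10^{6} + 33.968 i$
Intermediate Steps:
$j = 6505874$ ($j = \left(-643\right) \left(-10118\right) = 6505874$)
$o = -5$ ($o = -5 + \left(-6 + 6\right) = -5 + 0 = -5$)
$y{\left(L \right)} = 9 - 3 \sqrt{- \frac{1}{5} + L}$ ($y{\left(L \right)} = 9 - 3 \sqrt{L + \frac{1}{-5}} = 9 - 3 \sqrt{L - \frac{1}{5}} = 9 - 3 \sqrt{- \frac{1}{5} + L}$)
$j - y{\left(-128 \right)} = 6505874 - \left(9 - \frac{3 \sqrt{-5 + 25 \left(-128\right)}}{5}\right) = 6505874 - \left(9 - \frac{3 \sqrt{-5 - 3200}}{5}\right) = 6505874 - \left(9 - \frac{3 \sqrt{-3205}}{5}\right) = 6505874 - \left(9 - \frac{3 i \sqrt{3205}}{5}\right) = 6505865 + \frac{3 i \sqrt{3205}}{5}$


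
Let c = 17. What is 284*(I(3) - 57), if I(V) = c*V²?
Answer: 27264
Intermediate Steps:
I(V) = 17*V²
284*(I(3) - 57) = 284*(17*3² - 57) = 284*(17*9 - 57) = 284*(153 - 57) = 284*96 = 27264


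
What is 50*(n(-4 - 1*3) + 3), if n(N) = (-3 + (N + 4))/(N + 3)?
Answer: 225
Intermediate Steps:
n(N) = (1 + N)/(3 + N) (n(N) = (-3 + (4 + N))/(3 + N) = (1 + N)/(3 + N))
50*(n(-4 - 1*3) + 3) = 50*((1 + (-4 - 1*3))/(3 + (-4 - 1*3)) + 3) = 50*((1 + (-4 - 3))/(3 + (-4 - 3)) + 3) = 50*((1 - 7)/(3 - 7) + 3) = 50*(-6/(-4) + 3) = 50*(-¼*(-6) + 3) = 50*(3/2 + 3) = 50*(9/2) = 225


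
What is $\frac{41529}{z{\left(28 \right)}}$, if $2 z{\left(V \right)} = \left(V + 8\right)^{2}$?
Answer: $\frac{13843}{216} \approx 64.088$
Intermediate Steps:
$z{\left(V \right)} = \frac{\left(8 + V\right)^{2}}{2}$ ($z{\left(V \right)} = \frac{\left(V + 8\right)^{2}}{2} = \frac{\left(8 + V\right)^{2}}{2}$)
$\frac{41529}{z{\left(28 \right)}} = \frac{41529}{\frac{1}{2} \left(8 + 28\right)^{2}} = \frac{41529}{\frac{1}{2} \cdot 36^{2}} = \frac{41529}{\frac{1}{2} \cdot 1296} = \frac{41529}{648} = 41529 \cdot \frac{1}{648} = \frac{13843}{216}$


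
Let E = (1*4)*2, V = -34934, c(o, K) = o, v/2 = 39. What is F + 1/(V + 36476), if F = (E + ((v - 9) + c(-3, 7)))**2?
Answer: 8443993/1542 ≈ 5476.0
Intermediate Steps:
v = 78 (v = 2*39 = 78)
E = 8 (E = 4*2 = 8)
F = 5476 (F = (8 + ((78 - 9) - 3))**2 = (8 + (69 - 3))**2 = (8 + 66)**2 = 74**2 = 5476)
F + 1/(V + 36476) = 5476 + 1/(-34934 + 36476) = 5476 + 1/1542 = 8443993/1542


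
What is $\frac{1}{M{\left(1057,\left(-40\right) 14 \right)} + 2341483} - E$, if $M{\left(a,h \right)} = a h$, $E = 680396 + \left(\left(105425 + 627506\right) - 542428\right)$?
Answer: $- \frac{1523692667136}{1749563} \approx -8.709 \cdot 10^{5}$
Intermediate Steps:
$E = 870899$ ($E = 680396 + \left(732931 - 542428\right) = 680396 + 190503 = 870899$)
$\frac{1}{M{\left(1057,\left(-40\right) 14 \right)} + 2341483} - E = \frac{1}{1057 \left(\left(-40\right) 14\right) + 2341483} - 870899 = \frac{1}{1057 \left(-560\right) + 2341483} - 870899 = \frac{1}{-591920 + 2341483} - 870899 = \frac{1}{1749563} - 870899 = - \frac{1523692667136}{1749563}$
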